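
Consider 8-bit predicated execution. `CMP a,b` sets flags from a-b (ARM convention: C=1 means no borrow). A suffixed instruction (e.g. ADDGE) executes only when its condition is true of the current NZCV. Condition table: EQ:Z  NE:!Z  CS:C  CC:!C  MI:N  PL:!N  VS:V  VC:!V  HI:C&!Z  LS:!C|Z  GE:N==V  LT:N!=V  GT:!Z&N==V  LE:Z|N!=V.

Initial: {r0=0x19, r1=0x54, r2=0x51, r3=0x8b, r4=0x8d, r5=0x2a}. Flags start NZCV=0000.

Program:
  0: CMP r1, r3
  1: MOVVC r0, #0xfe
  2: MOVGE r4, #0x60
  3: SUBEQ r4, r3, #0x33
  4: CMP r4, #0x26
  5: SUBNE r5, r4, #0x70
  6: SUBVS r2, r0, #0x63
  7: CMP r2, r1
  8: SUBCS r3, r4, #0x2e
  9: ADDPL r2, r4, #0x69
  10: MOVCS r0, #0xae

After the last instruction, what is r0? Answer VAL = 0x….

VAL = 0x19

0: ✓ CMP  NZCV=1001
1: · MOVVC
2: ✓ MOVGE  r4←0x60
3: · SUBEQ
4: ✓ CMP  NZCV=0010
5: ✓ SUBNE  r5←0xf0
6: · SUBVS
7: ✓ CMP  NZCV=1000
8: · SUBCS
9: · ADDPL
10: · MOVCS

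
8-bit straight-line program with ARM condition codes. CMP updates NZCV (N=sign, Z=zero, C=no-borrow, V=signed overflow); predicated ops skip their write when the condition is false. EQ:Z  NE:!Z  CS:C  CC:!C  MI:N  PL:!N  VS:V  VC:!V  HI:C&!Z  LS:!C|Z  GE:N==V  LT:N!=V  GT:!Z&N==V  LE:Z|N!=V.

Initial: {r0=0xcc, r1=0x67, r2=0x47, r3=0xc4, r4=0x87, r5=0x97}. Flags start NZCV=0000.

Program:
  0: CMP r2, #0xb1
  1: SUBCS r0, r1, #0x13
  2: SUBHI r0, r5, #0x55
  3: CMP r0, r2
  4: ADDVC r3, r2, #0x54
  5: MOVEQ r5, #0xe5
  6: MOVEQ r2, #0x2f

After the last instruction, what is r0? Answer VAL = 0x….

VAL = 0xcc

[0] flags=1001 → (cmp)
[1] flags=1001 CS?F → skip
[2] flags=1001 HI?F → skip
[3] flags=1010 → (cmp)
[4] flags=1010 VC?T → r3=0x9b
[5] flags=1010 EQ?F → skip
[6] flags=1010 EQ?F → skip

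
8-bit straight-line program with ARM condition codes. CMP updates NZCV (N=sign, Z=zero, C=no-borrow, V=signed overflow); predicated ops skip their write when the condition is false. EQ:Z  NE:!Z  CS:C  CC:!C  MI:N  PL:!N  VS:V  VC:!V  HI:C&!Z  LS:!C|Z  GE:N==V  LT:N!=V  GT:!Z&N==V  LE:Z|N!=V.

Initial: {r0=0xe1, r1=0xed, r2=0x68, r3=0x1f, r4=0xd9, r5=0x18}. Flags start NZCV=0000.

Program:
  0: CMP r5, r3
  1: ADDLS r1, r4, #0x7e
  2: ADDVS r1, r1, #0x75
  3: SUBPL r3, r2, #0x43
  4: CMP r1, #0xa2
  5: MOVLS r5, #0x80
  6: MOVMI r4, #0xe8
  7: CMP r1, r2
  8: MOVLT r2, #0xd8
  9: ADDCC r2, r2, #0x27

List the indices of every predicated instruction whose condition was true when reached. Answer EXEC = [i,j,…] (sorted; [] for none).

EXEC = [1,5,6,8,9]

0: ✓ CMP  NZCV=1000
1: ✓ ADDLS  r1←0x57
2: · ADDVS
3: · SUBPL
4: ✓ CMP  NZCV=1001
5: ✓ MOVLS  r5←0x80
6: ✓ MOVMI  r4←0xe8
7: ✓ CMP  NZCV=1000
8: ✓ MOVLT  r2←0xd8
9: ✓ ADDCC  r2←0xff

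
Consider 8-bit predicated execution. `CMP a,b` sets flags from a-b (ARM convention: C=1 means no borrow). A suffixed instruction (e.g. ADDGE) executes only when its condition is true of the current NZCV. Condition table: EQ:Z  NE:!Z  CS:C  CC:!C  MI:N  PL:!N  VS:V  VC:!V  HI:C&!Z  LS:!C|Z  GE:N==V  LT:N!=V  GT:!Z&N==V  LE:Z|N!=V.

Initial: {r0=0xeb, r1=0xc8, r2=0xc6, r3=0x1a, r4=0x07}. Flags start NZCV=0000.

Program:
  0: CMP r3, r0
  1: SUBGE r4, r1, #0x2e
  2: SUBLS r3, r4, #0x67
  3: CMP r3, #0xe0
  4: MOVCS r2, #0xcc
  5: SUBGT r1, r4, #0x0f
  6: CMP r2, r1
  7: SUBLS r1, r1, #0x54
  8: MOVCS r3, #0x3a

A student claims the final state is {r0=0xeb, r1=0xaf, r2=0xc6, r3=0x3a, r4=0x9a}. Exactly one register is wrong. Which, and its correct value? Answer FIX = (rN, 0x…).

[0] flags=0000 → (cmp)
[1] flags=0000 GE?T → r4=0x9a
[2] flags=0000 LS?T → r3=0x33
[3] flags=0000 → (cmp)
[4] flags=0000 CS?F → skip
[5] flags=0000 GT?T → r1=0x8b
[6] flags=0010 → (cmp)
[7] flags=0010 LS?F → skip
[8] flags=0010 CS?T → r3=0x3a

FIX = (r1, 0x8b)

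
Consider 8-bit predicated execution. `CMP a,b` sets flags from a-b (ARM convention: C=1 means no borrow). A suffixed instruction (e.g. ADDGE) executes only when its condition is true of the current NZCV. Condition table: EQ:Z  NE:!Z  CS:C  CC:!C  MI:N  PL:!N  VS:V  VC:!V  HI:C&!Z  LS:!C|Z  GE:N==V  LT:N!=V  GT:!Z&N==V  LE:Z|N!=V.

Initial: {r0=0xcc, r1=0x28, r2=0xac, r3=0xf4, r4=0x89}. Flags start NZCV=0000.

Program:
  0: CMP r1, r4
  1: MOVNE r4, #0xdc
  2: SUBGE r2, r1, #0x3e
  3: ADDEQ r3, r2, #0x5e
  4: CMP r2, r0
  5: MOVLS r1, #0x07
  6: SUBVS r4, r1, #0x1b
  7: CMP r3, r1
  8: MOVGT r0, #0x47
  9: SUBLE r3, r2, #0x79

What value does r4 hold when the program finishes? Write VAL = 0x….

VAL = 0xdc

0: ✓ CMP  NZCV=1001
1: ✓ MOVNE  r4←0xdc
2: ✓ SUBGE  r2←0xea
3: · ADDEQ
4: ✓ CMP  NZCV=0010
5: · MOVLS
6: · SUBVS
7: ✓ CMP  NZCV=1010
8: · MOVGT
9: ✓ SUBLE  r3←0x71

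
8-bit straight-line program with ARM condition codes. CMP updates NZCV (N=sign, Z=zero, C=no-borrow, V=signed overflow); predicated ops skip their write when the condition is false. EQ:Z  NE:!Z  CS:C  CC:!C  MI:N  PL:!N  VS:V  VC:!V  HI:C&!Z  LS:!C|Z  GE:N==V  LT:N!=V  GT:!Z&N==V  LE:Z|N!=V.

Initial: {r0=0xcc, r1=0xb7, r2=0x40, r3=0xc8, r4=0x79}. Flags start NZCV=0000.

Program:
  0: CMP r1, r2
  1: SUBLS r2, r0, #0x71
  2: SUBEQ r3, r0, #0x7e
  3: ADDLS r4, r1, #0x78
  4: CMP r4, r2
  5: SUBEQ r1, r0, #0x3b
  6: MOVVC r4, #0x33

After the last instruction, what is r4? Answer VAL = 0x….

[0] flags=0011 → (cmp)
[1] flags=0011 LS?F → skip
[2] flags=0011 EQ?F → skip
[3] flags=0011 LS?F → skip
[4] flags=0010 → (cmp)
[5] flags=0010 EQ?F → skip
[6] flags=0010 VC?T → r4=0x33

VAL = 0x33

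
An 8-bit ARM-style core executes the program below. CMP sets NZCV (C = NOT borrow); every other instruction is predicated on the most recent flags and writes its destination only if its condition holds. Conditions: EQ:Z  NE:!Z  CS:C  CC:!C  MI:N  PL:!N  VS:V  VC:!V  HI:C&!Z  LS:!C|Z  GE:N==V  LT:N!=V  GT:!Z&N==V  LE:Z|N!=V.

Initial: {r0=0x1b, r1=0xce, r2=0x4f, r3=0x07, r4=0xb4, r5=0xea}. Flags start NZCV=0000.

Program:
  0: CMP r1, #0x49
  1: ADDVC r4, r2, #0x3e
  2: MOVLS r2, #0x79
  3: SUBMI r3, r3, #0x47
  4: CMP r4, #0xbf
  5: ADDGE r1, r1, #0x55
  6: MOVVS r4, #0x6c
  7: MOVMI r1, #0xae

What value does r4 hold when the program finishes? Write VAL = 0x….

VAL = 0x8d

0: ✓ CMP  NZCV=1010
1: ✓ ADDVC  r4←0x8d
2: · MOVLS
3: ✓ SUBMI  r3←0xc0
4: ✓ CMP  NZCV=1000
5: · ADDGE
6: · MOVVS
7: ✓ MOVMI  r1←0xae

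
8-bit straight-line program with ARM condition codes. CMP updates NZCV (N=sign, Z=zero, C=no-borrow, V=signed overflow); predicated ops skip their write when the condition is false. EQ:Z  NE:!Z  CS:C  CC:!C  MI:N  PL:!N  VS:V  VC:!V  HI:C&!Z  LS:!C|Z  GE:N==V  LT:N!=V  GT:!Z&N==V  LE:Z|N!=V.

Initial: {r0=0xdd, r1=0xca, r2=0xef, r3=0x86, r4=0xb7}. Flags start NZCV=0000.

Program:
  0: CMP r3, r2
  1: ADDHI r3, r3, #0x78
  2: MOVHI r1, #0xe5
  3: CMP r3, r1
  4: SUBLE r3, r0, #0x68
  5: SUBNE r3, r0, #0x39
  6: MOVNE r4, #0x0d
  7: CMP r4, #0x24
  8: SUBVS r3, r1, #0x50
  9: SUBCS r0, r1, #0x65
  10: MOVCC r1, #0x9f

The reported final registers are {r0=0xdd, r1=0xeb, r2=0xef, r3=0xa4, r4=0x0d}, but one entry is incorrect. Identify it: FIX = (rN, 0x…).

FIX = (r1, 0x9f)

0: ✓ CMP  NZCV=1000
1: · ADDHI
2: · MOVHI
3: ✓ CMP  NZCV=1000
4: ✓ SUBLE  r3←0x75
5: ✓ SUBNE  r3←0xa4
6: ✓ MOVNE  r4←0x0d
7: ✓ CMP  NZCV=1000
8: · SUBVS
9: · SUBCS
10: ✓ MOVCC  r1←0x9f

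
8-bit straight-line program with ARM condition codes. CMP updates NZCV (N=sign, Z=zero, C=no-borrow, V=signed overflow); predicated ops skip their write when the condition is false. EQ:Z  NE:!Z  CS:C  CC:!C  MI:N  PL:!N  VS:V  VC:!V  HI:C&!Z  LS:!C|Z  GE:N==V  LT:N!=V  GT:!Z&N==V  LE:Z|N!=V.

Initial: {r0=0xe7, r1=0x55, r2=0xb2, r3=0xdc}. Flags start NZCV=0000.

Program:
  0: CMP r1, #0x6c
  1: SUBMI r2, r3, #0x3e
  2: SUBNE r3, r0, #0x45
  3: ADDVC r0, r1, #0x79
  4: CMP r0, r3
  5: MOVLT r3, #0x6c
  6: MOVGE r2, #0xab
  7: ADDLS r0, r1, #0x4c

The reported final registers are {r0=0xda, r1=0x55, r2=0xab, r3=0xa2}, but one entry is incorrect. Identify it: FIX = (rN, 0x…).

0: ✓ CMP  NZCV=1000
1: ✓ SUBMI  r2←0x9e
2: ✓ SUBNE  r3←0xa2
3: ✓ ADDVC  r0←0xce
4: ✓ CMP  NZCV=0010
5: · MOVLT
6: ✓ MOVGE  r2←0xab
7: · ADDLS

FIX = (r0, 0xce)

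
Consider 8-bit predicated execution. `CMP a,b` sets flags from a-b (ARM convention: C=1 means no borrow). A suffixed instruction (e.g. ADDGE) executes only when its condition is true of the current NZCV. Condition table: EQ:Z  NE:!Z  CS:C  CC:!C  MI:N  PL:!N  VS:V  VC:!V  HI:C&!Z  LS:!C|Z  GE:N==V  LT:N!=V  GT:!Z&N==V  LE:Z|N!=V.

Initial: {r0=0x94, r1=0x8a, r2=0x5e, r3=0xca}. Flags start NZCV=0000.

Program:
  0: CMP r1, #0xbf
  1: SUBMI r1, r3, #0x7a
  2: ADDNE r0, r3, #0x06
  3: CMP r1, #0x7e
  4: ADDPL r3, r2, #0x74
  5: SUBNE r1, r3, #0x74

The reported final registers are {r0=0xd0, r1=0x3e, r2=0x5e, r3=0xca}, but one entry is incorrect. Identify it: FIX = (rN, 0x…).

FIX = (r1, 0x56)

[0] flags=1000 → (cmp)
[1] flags=1000 MI?T → r1=0x50
[2] flags=1000 NE?T → r0=0xd0
[3] flags=1000 → (cmp)
[4] flags=1000 PL?F → skip
[5] flags=1000 NE?T → r1=0x56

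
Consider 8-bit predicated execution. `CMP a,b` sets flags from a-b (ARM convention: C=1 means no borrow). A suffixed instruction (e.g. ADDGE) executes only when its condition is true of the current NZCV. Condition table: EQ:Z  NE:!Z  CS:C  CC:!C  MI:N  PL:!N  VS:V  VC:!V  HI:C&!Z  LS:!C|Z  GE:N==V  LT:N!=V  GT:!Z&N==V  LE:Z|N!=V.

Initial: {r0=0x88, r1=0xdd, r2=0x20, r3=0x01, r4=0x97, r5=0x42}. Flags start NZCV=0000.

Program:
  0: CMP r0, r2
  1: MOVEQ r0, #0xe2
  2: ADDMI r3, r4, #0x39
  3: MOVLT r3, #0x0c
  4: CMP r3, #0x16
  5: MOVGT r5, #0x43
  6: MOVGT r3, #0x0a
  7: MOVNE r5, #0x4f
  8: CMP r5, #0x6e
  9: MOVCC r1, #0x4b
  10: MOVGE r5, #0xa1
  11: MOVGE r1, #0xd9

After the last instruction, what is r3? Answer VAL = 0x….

[0] flags=0011 → (cmp)
[1] flags=0011 EQ?F → skip
[2] flags=0011 MI?F → skip
[3] flags=0011 LT?T → r3=0x0c
[4] flags=1000 → (cmp)
[5] flags=1000 GT?F → skip
[6] flags=1000 GT?F → skip
[7] flags=1000 NE?T → r5=0x4f
[8] flags=1000 → (cmp)
[9] flags=1000 CC?T → r1=0x4b
[10] flags=1000 GE?F → skip
[11] flags=1000 GE?F → skip

VAL = 0x0c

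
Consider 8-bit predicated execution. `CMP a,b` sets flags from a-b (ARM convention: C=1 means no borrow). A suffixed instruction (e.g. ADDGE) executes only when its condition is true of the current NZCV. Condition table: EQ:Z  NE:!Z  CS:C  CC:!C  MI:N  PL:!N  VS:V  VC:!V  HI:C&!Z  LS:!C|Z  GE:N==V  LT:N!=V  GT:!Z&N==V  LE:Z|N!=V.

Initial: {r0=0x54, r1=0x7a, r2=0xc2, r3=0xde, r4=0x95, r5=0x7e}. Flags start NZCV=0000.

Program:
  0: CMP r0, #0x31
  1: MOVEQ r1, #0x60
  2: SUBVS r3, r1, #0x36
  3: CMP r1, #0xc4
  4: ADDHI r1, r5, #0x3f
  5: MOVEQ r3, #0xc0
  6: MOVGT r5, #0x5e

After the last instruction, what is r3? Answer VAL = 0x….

[0] flags=0010 → (cmp)
[1] flags=0010 EQ?F → skip
[2] flags=0010 VS?F → skip
[3] flags=1001 → (cmp)
[4] flags=1001 HI?F → skip
[5] flags=1001 EQ?F → skip
[6] flags=1001 GT?T → r5=0x5e

VAL = 0xde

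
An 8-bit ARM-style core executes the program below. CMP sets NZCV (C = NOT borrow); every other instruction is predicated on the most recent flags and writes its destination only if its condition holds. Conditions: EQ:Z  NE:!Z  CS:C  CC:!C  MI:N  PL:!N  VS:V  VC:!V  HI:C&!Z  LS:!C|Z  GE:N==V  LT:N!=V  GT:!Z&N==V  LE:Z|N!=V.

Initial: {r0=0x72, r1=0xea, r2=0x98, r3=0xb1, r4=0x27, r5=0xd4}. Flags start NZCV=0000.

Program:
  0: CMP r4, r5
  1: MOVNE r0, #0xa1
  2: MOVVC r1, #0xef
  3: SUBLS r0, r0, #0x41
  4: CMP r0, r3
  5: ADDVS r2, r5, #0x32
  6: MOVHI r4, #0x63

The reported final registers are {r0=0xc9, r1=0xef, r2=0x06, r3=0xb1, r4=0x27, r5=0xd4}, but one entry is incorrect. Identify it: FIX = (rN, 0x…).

[0] flags=0000 → (cmp)
[1] flags=0000 NE?T → r0=0xa1
[2] flags=0000 VC?T → r1=0xef
[3] flags=0000 LS?T → r0=0x60
[4] flags=1001 → (cmp)
[5] flags=1001 VS?T → r2=0x06
[6] flags=1001 HI?F → skip

FIX = (r0, 0x60)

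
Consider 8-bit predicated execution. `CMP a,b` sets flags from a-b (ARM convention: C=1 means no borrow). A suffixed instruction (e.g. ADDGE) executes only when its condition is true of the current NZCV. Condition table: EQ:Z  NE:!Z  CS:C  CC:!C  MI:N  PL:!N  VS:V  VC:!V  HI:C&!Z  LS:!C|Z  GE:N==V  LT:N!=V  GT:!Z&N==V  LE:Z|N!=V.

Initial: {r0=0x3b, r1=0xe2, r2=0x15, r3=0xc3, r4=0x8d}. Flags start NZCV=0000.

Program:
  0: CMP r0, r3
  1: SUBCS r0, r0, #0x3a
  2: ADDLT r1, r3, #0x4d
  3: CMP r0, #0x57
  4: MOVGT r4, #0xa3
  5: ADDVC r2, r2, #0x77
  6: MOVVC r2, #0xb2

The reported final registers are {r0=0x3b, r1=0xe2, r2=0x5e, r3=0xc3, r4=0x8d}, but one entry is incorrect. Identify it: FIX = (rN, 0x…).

0: ✓ CMP  NZCV=0000
1: · SUBCS
2: · ADDLT
3: ✓ CMP  NZCV=1000
4: · MOVGT
5: ✓ ADDVC  r2←0x8c
6: ✓ MOVVC  r2←0xb2

FIX = (r2, 0xb2)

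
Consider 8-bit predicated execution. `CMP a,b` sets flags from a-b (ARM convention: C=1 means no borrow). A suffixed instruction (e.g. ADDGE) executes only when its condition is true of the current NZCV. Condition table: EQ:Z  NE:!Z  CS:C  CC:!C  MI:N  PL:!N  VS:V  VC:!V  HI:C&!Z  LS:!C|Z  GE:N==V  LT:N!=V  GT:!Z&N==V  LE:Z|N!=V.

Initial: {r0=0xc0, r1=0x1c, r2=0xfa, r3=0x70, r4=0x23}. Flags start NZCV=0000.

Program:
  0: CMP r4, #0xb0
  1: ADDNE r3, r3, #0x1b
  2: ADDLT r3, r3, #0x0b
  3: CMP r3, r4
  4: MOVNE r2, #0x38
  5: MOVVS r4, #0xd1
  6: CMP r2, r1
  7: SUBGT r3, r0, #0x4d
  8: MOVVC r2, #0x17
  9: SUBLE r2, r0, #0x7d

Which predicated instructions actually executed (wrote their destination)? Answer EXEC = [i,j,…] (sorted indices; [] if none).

EXEC = [1,4,5,7,8]

[0] flags=0000 → (cmp)
[1] flags=0000 NE?T → r3=0x8b
[2] flags=0000 LT?F → skip
[3] flags=0011 → (cmp)
[4] flags=0011 NE?T → r2=0x38
[5] flags=0011 VS?T → r4=0xd1
[6] flags=0010 → (cmp)
[7] flags=0010 GT?T → r3=0x73
[8] flags=0010 VC?T → r2=0x17
[9] flags=0010 LE?F → skip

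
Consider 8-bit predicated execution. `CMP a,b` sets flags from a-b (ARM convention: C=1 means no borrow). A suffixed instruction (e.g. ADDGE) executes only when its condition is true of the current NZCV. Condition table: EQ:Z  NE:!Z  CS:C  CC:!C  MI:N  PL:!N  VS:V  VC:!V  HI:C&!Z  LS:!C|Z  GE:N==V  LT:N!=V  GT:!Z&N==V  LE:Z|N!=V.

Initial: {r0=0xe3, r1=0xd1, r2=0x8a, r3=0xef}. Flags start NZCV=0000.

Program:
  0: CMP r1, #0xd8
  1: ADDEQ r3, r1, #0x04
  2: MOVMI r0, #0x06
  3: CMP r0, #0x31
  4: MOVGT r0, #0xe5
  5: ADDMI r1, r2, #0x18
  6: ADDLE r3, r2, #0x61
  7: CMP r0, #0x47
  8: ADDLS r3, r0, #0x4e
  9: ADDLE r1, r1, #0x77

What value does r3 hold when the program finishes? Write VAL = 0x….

0: ✓ CMP  NZCV=1000
1: · ADDEQ
2: ✓ MOVMI  r0←0x06
3: ✓ CMP  NZCV=1000
4: · MOVGT
5: ✓ ADDMI  r1←0xa2
6: ✓ ADDLE  r3←0xeb
7: ✓ CMP  NZCV=1000
8: ✓ ADDLS  r3←0x54
9: ✓ ADDLE  r1←0x19

VAL = 0x54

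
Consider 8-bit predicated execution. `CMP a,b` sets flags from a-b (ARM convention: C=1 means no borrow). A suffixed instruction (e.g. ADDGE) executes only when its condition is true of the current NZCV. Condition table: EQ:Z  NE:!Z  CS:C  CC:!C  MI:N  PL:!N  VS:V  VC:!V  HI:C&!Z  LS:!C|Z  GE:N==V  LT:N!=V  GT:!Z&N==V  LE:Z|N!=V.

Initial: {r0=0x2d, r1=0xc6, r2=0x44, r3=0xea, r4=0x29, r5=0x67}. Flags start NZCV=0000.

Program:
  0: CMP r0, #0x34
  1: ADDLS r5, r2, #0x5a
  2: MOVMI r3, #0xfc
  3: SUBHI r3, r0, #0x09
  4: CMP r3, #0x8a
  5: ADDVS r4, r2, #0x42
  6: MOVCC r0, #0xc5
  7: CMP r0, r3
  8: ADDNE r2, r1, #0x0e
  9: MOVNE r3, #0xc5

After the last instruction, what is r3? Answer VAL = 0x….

VAL = 0xc5

0: ✓ CMP  NZCV=1000
1: ✓ ADDLS  r5←0x9e
2: ✓ MOVMI  r3←0xfc
3: · SUBHI
4: ✓ CMP  NZCV=0010
5: · ADDVS
6: · MOVCC
7: ✓ CMP  NZCV=0000
8: ✓ ADDNE  r2←0xd4
9: ✓ MOVNE  r3←0xc5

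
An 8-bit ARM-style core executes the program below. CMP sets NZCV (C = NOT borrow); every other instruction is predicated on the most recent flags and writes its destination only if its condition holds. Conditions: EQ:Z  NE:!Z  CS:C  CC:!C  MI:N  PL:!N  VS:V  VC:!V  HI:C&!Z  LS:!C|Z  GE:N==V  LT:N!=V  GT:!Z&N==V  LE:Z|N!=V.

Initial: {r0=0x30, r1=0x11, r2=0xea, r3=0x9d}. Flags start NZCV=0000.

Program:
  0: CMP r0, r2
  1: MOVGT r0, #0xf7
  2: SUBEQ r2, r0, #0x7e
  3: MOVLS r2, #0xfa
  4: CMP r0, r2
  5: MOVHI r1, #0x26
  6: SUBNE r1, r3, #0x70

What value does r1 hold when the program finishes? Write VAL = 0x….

[0] flags=0000 → (cmp)
[1] flags=0000 GT?T → r0=0xf7
[2] flags=0000 EQ?F → skip
[3] flags=0000 LS?T → r2=0xfa
[4] flags=1000 → (cmp)
[5] flags=1000 HI?F → skip
[6] flags=1000 NE?T → r1=0x2d

VAL = 0x2d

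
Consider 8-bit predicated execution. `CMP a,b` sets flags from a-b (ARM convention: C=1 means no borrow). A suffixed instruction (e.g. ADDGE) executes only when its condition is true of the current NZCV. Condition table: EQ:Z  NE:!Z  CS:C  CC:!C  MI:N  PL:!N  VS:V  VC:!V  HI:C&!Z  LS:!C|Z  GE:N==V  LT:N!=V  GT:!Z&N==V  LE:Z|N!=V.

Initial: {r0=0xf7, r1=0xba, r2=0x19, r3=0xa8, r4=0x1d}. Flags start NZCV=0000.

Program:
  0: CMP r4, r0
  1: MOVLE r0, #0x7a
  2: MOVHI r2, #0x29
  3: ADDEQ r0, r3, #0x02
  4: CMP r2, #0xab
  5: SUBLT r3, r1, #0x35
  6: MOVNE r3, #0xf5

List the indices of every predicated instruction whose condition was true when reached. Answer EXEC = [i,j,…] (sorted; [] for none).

0: ✓ CMP  NZCV=0000
1: · MOVLE
2: · MOVHI
3: · ADDEQ
4: ✓ CMP  NZCV=0000
5: · SUBLT
6: ✓ MOVNE  r3←0xf5

EXEC = [6]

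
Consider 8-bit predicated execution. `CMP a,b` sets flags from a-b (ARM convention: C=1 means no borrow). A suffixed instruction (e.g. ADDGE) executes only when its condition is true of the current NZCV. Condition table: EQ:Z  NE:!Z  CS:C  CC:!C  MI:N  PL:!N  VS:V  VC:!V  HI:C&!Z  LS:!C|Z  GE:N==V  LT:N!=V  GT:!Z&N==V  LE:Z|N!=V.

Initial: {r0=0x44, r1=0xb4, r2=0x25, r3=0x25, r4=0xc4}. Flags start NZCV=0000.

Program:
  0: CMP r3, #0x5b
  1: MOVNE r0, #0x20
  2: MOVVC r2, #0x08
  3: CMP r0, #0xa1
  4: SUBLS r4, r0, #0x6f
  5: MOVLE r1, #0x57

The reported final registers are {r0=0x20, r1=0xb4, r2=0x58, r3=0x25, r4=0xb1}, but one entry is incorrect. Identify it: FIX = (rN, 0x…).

FIX = (r2, 0x08)

[0] flags=1000 → (cmp)
[1] flags=1000 NE?T → r0=0x20
[2] flags=1000 VC?T → r2=0x08
[3] flags=0000 → (cmp)
[4] flags=0000 LS?T → r4=0xb1
[5] flags=0000 LE?F → skip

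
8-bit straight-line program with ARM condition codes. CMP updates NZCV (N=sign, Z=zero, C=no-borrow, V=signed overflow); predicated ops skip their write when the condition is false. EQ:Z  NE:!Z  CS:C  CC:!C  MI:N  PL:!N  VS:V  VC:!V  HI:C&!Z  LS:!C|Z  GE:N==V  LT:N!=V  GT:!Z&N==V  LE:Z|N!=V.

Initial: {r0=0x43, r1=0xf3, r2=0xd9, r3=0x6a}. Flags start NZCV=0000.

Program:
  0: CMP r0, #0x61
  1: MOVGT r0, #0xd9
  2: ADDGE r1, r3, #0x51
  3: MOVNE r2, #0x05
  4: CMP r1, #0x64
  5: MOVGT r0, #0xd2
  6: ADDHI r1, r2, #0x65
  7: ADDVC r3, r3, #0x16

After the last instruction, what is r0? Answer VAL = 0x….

VAL = 0x43

[0] flags=1000 → (cmp)
[1] flags=1000 GT?F → skip
[2] flags=1000 GE?F → skip
[3] flags=1000 NE?T → r2=0x05
[4] flags=1010 → (cmp)
[5] flags=1010 GT?F → skip
[6] flags=1010 HI?T → r1=0x6a
[7] flags=1010 VC?T → r3=0x80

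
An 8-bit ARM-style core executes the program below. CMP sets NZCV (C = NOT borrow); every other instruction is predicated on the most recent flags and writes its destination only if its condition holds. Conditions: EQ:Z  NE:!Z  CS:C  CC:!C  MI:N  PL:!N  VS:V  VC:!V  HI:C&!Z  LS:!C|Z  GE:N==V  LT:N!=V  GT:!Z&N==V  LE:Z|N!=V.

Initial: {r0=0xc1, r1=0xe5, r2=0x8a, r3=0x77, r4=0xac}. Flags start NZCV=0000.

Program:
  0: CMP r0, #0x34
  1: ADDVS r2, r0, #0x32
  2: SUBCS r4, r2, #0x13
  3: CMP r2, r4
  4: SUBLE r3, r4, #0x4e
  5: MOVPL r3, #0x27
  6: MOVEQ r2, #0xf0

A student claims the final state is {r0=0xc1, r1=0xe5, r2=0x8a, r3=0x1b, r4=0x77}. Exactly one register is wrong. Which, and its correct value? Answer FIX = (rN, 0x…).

FIX = (r3, 0x27)

0: ✓ CMP  NZCV=1010
1: · ADDVS
2: ✓ SUBCS  r4←0x77
3: ✓ CMP  NZCV=0011
4: ✓ SUBLE  r3←0x29
5: ✓ MOVPL  r3←0x27
6: · MOVEQ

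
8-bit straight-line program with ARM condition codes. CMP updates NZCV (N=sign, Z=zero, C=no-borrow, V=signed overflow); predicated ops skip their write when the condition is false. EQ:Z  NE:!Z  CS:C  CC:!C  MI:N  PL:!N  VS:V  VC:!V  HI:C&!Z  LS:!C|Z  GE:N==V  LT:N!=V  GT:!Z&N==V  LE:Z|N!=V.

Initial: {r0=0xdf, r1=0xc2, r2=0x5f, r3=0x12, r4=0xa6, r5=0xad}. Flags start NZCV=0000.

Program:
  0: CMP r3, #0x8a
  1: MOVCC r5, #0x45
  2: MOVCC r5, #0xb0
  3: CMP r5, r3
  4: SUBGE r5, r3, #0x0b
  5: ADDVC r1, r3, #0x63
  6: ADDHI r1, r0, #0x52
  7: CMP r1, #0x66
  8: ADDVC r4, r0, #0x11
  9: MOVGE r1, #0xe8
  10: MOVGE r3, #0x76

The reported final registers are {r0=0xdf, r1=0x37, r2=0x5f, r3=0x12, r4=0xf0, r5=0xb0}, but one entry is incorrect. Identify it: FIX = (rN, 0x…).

FIX = (r1, 0x31)

[0] flags=1001 → (cmp)
[1] flags=1001 CC?T → r5=0x45
[2] flags=1001 CC?T → r5=0xb0
[3] flags=1010 → (cmp)
[4] flags=1010 GE?F → skip
[5] flags=1010 VC?T → r1=0x75
[6] flags=1010 HI?T → r1=0x31
[7] flags=1000 → (cmp)
[8] flags=1000 VC?T → r4=0xf0
[9] flags=1000 GE?F → skip
[10] flags=1000 GE?F → skip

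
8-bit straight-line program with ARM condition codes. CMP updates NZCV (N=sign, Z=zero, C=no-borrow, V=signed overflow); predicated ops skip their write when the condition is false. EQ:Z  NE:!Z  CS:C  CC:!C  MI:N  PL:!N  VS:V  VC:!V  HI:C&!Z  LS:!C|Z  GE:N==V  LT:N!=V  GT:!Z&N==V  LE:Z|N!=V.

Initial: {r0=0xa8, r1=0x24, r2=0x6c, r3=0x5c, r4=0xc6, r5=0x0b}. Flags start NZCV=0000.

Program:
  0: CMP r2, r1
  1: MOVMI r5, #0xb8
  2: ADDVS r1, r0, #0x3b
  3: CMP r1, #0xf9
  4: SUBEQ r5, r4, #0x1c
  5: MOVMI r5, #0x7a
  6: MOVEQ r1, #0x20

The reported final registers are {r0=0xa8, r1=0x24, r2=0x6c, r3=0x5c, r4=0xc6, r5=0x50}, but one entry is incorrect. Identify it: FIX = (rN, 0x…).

FIX = (r5, 0x0b)

[0] flags=0010 → (cmp)
[1] flags=0010 MI?F → skip
[2] flags=0010 VS?F → skip
[3] flags=0000 → (cmp)
[4] flags=0000 EQ?F → skip
[5] flags=0000 MI?F → skip
[6] flags=0000 EQ?F → skip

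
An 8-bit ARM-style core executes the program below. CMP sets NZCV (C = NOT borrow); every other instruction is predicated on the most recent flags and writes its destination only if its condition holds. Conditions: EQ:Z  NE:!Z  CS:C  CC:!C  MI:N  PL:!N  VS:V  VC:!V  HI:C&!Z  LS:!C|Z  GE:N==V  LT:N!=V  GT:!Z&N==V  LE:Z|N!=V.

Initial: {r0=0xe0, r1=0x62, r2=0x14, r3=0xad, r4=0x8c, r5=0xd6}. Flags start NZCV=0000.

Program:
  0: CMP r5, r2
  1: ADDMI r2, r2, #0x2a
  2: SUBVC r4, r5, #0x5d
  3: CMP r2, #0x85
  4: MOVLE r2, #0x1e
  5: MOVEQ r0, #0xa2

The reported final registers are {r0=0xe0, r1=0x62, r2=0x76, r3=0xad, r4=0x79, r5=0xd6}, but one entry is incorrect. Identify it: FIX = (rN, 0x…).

0: ✓ CMP  NZCV=1010
1: ✓ ADDMI  r2←0x3e
2: ✓ SUBVC  r4←0x79
3: ✓ CMP  NZCV=1001
4: · MOVLE
5: · MOVEQ

FIX = (r2, 0x3e)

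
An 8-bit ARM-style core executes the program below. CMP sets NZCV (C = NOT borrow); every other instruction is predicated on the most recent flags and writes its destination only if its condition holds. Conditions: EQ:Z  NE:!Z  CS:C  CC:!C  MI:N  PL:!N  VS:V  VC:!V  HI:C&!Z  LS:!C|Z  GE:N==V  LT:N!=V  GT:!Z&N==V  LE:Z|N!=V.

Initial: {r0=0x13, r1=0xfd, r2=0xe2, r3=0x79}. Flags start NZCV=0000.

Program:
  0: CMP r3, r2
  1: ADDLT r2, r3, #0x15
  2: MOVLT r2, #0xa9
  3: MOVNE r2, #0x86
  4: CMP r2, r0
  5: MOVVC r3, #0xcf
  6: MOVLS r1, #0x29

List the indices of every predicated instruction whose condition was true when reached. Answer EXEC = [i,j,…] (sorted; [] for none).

EXEC = [3]

0: ✓ CMP  NZCV=1001
1: · ADDLT
2: · MOVLT
3: ✓ MOVNE  r2←0x86
4: ✓ CMP  NZCV=0011
5: · MOVVC
6: · MOVLS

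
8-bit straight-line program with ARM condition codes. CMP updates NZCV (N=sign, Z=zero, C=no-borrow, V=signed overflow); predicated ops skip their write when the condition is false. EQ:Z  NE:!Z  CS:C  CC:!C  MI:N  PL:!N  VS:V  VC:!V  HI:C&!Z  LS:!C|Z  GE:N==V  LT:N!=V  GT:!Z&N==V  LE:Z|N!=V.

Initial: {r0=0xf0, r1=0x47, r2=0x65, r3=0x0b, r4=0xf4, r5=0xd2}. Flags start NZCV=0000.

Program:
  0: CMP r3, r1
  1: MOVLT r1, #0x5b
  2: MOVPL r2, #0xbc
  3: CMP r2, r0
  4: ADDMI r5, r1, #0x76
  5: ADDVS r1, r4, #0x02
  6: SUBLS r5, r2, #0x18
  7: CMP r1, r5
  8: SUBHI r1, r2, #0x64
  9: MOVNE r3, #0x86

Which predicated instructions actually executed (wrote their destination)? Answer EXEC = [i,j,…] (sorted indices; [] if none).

EXEC = [1,6,8,9]

[0] flags=1000 → (cmp)
[1] flags=1000 LT?T → r1=0x5b
[2] flags=1000 PL?F → skip
[3] flags=0000 → (cmp)
[4] flags=0000 MI?F → skip
[5] flags=0000 VS?F → skip
[6] flags=0000 LS?T → r5=0x4d
[7] flags=0010 → (cmp)
[8] flags=0010 HI?T → r1=0x01
[9] flags=0010 NE?T → r3=0x86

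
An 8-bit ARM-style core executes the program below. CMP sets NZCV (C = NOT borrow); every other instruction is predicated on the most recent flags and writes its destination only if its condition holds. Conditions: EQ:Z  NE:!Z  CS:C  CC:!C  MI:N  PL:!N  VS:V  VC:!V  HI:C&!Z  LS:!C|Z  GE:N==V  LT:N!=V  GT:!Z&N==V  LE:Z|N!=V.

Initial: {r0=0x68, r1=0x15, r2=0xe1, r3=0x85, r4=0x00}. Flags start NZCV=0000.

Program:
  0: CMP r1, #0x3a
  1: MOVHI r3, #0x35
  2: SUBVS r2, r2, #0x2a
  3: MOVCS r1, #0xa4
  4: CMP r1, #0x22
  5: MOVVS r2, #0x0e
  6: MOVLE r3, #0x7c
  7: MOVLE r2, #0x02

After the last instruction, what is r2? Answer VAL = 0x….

VAL = 0x02

0: ✓ CMP  NZCV=1000
1: · MOVHI
2: · SUBVS
3: · MOVCS
4: ✓ CMP  NZCV=1000
5: · MOVVS
6: ✓ MOVLE  r3←0x7c
7: ✓ MOVLE  r2←0x02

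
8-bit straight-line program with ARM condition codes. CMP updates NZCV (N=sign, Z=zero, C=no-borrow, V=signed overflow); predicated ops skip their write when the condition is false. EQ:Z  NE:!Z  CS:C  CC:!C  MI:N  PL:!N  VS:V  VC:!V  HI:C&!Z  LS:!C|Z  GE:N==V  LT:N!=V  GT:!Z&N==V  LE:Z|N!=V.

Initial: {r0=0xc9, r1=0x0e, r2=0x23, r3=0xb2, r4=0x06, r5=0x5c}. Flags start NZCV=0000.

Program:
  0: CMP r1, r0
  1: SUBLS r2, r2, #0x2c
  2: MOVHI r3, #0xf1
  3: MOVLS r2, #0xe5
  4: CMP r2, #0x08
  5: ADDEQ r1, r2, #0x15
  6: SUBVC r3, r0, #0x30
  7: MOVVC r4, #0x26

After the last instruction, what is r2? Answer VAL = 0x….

0: ✓ CMP  NZCV=0000
1: ✓ SUBLS  r2←0xf7
2: · MOVHI
3: ✓ MOVLS  r2←0xe5
4: ✓ CMP  NZCV=1010
5: · ADDEQ
6: ✓ SUBVC  r3←0x99
7: ✓ MOVVC  r4←0x26

VAL = 0xe5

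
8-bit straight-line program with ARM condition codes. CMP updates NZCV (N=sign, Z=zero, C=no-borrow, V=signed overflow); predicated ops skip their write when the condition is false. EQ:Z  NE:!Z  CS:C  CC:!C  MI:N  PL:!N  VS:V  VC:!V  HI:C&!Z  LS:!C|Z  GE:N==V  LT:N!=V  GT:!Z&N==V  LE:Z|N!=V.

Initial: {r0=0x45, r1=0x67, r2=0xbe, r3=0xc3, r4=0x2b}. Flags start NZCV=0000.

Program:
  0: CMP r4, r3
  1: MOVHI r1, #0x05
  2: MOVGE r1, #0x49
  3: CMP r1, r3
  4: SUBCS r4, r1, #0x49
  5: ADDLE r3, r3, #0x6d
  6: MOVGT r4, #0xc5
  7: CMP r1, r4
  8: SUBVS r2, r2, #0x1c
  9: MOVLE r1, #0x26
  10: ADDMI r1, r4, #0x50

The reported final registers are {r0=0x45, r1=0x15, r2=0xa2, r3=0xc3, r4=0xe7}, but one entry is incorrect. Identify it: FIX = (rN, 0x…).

[0] flags=0000 → (cmp)
[1] flags=0000 HI?F → skip
[2] flags=0000 GE?T → r1=0x49
[3] flags=1001 → (cmp)
[4] flags=1001 CS?F → skip
[5] flags=1001 LE?F → skip
[6] flags=1001 GT?T → r4=0xc5
[7] flags=1001 → (cmp)
[8] flags=1001 VS?T → r2=0xa2
[9] flags=1001 LE?F → skip
[10] flags=1001 MI?T → r1=0x15

FIX = (r4, 0xc5)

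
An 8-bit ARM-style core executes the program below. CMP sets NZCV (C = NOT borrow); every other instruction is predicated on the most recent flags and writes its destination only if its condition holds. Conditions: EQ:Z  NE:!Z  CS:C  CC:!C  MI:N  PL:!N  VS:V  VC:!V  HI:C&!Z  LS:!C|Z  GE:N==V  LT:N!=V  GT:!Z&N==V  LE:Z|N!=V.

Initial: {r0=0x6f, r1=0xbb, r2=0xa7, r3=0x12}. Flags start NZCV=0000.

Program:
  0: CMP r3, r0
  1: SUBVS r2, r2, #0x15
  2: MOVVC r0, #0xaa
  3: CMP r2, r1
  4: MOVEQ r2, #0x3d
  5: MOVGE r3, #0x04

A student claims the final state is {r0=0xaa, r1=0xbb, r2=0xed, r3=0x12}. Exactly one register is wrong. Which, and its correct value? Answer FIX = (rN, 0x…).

0: ✓ CMP  NZCV=1000
1: · SUBVS
2: ✓ MOVVC  r0←0xaa
3: ✓ CMP  NZCV=1000
4: · MOVEQ
5: · MOVGE

FIX = (r2, 0xa7)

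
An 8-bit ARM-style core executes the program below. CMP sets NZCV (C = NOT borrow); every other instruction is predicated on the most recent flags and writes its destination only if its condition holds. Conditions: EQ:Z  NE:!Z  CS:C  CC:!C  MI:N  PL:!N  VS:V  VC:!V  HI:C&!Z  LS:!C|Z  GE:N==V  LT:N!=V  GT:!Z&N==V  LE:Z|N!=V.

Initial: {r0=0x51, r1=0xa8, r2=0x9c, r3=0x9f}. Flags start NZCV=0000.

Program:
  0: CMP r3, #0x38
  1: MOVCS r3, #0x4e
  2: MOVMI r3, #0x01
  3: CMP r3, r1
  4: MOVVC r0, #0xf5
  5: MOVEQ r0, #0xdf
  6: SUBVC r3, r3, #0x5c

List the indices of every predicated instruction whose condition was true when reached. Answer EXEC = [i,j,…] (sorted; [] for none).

EXEC = [1]

[0] flags=0011 → (cmp)
[1] flags=0011 CS?T → r3=0x4e
[2] flags=0011 MI?F → skip
[3] flags=1001 → (cmp)
[4] flags=1001 VC?F → skip
[5] flags=1001 EQ?F → skip
[6] flags=1001 VC?F → skip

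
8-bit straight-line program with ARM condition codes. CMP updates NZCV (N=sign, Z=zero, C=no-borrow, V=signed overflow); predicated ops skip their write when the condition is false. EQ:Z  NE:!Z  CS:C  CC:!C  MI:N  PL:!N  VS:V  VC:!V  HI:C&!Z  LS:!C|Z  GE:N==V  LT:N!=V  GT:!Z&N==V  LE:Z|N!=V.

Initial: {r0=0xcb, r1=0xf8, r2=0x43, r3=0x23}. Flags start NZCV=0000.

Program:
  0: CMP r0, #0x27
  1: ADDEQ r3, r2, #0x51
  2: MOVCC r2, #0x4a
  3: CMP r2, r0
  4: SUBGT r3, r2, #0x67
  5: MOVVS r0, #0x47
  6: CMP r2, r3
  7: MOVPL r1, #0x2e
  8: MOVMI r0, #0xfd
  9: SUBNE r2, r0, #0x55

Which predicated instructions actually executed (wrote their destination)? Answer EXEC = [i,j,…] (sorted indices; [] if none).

EXEC = [4,7,9]

[0] flags=1010 → (cmp)
[1] flags=1010 EQ?F → skip
[2] flags=1010 CC?F → skip
[3] flags=0000 → (cmp)
[4] flags=0000 GT?T → r3=0xdc
[5] flags=0000 VS?F → skip
[6] flags=0000 → (cmp)
[7] flags=0000 PL?T → r1=0x2e
[8] flags=0000 MI?F → skip
[9] flags=0000 NE?T → r2=0x76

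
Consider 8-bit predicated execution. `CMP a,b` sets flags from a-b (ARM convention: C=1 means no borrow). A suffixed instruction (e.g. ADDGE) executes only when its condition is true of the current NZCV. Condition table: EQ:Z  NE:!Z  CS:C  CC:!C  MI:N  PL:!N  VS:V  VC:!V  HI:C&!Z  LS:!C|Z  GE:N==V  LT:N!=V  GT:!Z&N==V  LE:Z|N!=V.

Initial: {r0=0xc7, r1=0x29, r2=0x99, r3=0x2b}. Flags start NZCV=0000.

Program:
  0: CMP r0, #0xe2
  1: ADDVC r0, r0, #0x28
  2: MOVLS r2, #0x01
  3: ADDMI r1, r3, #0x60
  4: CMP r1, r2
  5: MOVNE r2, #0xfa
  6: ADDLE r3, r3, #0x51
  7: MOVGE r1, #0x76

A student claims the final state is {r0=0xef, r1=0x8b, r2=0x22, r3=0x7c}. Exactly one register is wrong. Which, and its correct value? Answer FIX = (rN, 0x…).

FIX = (r2, 0xfa)

0: ✓ CMP  NZCV=1000
1: ✓ ADDVC  r0←0xef
2: ✓ MOVLS  r2←0x01
3: ✓ ADDMI  r1←0x8b
4: ✓ CMP  NZCV=1010
5: ✓ MOVNE  r2←0xfa
6: ✓ ADDLE  r3←0x7c
7: · MOVGE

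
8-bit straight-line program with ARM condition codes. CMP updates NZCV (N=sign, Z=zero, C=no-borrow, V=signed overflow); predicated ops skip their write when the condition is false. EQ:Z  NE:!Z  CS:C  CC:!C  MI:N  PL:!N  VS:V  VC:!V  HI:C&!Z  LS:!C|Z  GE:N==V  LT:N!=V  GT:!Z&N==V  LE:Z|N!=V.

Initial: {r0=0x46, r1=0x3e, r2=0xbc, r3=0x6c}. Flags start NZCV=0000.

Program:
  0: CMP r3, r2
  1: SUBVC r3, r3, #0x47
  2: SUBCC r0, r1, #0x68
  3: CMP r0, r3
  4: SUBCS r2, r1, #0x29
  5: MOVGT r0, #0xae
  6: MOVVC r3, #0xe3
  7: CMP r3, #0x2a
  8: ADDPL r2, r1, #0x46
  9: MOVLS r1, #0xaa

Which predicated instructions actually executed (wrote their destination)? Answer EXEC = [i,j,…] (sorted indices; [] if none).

EXEC = [2,4,8]

[0] flags=1001 → (cmp)
[1] flags=1001 VC?F → skip
[2] flags=1001 CC?T → r0=0xd6
[3] flags=0011 → (cmp)
[4] flags=0011 CS?T → r2=0x15
[5] flags=0011 GT?F → skip
[6] flags=0011 VC?F → skip
[7] flags=0010 → (cmp)
[8] flags=0010 PL?T → r2=0x84
[9] flags=0010 LS?F → skip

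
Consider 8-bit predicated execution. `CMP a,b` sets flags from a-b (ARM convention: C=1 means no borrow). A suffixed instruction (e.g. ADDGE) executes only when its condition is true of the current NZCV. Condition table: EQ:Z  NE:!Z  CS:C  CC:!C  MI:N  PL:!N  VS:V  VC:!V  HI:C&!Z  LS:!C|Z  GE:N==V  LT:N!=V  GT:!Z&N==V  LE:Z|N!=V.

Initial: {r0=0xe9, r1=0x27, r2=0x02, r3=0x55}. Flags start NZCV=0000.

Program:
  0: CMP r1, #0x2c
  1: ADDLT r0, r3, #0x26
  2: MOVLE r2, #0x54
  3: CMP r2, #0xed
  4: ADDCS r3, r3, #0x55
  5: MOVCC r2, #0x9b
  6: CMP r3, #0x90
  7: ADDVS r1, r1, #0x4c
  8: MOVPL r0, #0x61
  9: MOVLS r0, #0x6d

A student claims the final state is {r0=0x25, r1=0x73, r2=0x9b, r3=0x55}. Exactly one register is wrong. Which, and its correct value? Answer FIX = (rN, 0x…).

[0] flags=1000 → (cmp)
[1] flags=1000 LT?T → r0=0x7b
[2] flags=1000 LE?T → r2=0x54
[3] flags=0000 → (cmp)
[4] flags=0000 CS?F → skip
[5] flags=0000 CC?T → r2=0x9b
[6] flags=1001 → (cmp)
[7] flags=1001 VS?T → r1=0x73
[8] flags=1001 PL?F → skip
[9] flags=1001 LS?T → r0=0x6d

FIX = (r0, 0x6d)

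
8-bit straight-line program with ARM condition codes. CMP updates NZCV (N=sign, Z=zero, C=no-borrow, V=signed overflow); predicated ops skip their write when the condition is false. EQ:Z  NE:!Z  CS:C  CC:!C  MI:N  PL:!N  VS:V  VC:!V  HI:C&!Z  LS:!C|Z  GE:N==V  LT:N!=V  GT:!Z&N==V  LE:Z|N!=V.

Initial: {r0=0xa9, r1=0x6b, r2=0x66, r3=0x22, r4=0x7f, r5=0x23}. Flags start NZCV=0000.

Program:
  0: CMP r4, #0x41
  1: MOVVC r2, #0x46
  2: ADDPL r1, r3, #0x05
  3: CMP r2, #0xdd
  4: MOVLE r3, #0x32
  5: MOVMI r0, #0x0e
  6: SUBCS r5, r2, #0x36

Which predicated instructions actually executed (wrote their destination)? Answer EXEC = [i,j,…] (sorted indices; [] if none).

EXEC = [1,2]

0: ✓ CMP  NZCV=0010
1: ✓ MOVVC  r2←0x46
2: ✓ ADDPL  r1←0x27
3: ✓ CMP  NZCV=0000
4: · MOVLE
5: · MOVMI
6: · SUBCS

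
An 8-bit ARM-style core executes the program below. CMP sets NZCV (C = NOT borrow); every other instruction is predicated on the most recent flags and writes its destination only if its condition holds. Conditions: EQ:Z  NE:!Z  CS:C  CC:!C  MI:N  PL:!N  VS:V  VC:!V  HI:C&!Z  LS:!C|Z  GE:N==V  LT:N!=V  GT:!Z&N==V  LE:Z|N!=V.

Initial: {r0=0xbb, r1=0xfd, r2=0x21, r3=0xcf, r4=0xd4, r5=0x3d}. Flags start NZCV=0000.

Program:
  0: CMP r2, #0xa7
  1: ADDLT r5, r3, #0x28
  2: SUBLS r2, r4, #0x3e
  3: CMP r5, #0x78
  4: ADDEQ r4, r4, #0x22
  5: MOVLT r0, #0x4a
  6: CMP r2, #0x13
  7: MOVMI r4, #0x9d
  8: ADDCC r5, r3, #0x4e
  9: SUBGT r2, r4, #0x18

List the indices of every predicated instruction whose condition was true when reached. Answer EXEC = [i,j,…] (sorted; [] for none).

EXEC = [2,5,7]

0: ✓ CMP  NZCV=0000
1: · ADDLT
2: ✓ SUBLS  r2←0x96
3: ✓ CMP  NZCV=1000
4: · ADDEQ
5: ✓ MOVLT  r0←0x4a
6: ✓ CMP  NZCV=1010
7: ✓ MOVMI  r4←0x9d
8: · ADDCC
9: · SUBGT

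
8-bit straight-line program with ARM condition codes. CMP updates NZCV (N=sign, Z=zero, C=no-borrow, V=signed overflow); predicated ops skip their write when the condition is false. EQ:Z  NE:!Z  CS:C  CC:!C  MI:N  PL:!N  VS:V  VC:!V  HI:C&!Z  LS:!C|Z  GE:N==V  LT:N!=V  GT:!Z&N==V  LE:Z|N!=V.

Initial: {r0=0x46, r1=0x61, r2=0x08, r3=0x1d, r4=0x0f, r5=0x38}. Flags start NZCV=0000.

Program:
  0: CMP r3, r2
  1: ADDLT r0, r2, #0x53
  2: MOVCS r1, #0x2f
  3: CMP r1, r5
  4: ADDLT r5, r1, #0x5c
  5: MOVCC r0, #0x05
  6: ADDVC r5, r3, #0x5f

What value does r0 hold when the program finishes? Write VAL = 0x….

VAL = 0x05

0: ✓ CMP  NZCV=0010
1: · ADDLT
2: ✓ MOVCS  r1←0x2f
3: ✓ CMP  NZCV=1000
4: ✓ ADDLT  r5←0x8b
5: ✓ MOVCC  r0←0x05
6: ✓ ADDVC  r5←0x7c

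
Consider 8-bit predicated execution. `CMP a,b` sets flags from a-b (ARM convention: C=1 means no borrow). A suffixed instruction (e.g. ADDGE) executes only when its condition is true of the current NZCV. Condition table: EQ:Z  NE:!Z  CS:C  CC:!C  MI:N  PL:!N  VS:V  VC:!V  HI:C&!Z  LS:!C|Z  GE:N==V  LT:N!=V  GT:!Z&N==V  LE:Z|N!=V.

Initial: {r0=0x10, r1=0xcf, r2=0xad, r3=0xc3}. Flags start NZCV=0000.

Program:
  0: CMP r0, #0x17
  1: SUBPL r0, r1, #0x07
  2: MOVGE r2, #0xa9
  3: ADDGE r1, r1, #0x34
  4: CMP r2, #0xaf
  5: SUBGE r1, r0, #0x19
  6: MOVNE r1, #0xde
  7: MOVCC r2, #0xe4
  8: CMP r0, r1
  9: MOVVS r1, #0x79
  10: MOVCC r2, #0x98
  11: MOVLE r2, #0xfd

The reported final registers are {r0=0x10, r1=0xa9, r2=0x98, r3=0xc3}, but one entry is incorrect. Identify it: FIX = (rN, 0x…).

FIX = (r1, 0xde)

0: ✓ CMP  NZCV=1000
1: · SUBPL
2: · MOVGE
3: · ADDGE
4: ✓ CMP  NZCV=1000
5: · SUBGE
6: ✓ MOVNE  r1←0xde
7: ✓ MOVCC  r2←0xe4
8: ✓ CMP  NZCV=0000
9: · MOVVS
10: ✓ MOVCC  r2←0x98
11: · MOVLE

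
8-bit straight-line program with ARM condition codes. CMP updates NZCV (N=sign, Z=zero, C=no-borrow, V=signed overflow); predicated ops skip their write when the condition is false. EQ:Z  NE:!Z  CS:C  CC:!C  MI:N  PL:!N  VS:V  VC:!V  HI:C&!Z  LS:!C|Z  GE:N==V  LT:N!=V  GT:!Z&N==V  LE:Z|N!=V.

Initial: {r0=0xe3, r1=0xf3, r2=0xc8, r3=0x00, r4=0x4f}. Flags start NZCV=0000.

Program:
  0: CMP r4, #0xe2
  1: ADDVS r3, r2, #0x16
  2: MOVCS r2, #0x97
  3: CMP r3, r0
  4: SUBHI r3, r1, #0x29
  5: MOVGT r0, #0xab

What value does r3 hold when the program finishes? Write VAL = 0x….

VAL = 0x00

0: ✓ CMP  NZCV=0000
1: · ADDVS
2: · MOVCS
3: ✓ CMP  NZCV=0000
4: · SUBHI
5: ✓ MOVGT  r0←0xab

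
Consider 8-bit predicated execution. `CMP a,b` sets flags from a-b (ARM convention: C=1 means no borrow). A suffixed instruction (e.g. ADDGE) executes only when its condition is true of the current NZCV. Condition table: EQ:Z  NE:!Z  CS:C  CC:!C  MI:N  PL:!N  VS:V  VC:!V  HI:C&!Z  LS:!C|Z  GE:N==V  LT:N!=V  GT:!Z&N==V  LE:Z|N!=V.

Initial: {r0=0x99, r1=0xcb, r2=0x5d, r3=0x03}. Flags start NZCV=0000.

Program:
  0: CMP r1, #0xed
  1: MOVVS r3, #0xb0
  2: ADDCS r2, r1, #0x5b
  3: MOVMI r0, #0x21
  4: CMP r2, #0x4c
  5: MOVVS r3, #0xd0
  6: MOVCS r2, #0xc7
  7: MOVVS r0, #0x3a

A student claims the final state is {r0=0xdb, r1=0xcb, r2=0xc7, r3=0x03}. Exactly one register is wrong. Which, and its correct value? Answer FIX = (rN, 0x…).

[0] flags=1000 → (cmp)
[1] flags=1000 VS?F → skip
[2] flags=1000 CS?F → skip
[3] flags=1000 MI?T → r0=0x21
[4] flags=0010 → (cmp)
[5] flags=0010 VS?F → skip
[6] flags=0010 CS?T → r2=0xc7
[7] flags=0010 VS?F → skip

FIX = (r0, 0x21)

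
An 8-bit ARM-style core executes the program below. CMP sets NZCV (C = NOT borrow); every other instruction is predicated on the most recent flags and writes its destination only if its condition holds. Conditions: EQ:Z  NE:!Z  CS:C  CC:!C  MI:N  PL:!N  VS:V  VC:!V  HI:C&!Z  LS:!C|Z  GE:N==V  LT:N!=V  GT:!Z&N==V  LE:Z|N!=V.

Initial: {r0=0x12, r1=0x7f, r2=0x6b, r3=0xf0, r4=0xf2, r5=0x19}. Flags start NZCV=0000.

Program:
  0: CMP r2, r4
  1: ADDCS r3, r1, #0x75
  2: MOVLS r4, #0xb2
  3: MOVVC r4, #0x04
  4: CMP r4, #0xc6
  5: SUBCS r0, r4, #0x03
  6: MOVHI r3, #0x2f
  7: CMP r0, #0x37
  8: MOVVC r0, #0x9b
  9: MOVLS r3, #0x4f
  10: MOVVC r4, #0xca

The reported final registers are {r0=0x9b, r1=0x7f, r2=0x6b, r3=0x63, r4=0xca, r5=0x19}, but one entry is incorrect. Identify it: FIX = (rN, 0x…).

0: ✓ CMP  NZCV=0000
1: · ADDCS
2: ✓ MOVLS  r4←0xb2
3: ✓ MOVVC  r4←0x04
4: ✓ CMP  NZCV=0000
5: · SUBCS
6: · MOVHI
7: ✓ CMP  NZCV=1000
8: ✓ MOVVC  r0←0x9b
9: ✓ MOVLS  r3←0x4f
10: ✓ MOVVC  r4←0xca

FIX = (r3, 0x4f)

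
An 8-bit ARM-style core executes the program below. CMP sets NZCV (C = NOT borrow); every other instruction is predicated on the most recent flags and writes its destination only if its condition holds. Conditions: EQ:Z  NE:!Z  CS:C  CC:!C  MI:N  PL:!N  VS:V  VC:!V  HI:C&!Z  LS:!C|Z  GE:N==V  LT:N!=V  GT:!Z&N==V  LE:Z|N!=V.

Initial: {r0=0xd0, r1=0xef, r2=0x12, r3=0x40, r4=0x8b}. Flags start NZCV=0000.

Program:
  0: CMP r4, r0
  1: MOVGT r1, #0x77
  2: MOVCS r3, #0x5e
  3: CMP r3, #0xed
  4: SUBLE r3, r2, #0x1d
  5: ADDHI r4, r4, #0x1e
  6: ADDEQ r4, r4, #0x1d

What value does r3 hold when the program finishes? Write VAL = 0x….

[0] flags=1000 → (cmp)
[1] flags=1000 GT?F → skip
[2] flags=1000 CS?F → skip
[3] flags=0000 → (cmp)
[4] flags=0000 LE?F → skip
[5] flags=0000 HI?F → skip
[6] flags=0000 EQ?F → skip

VAL = 0x40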